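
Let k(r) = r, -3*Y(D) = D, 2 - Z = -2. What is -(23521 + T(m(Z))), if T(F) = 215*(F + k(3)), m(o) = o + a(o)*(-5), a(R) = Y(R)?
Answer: -79378/3 ≈ -26459.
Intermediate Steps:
Z = 4 (Z = 2 - 1*(-2) = 2 + 2 = 4)
Y(D) = -D/3
a(R) = -R/3
m(o) = 8*o/3 (m(o) = o - o/3*(-5) = o + 5*o/3 = 8*o/3)
T(F) = 645 + 215*F (T(F) = 215*(F + 3) = 215*(3 + F) = 645 + 215*F)
-(23521 + T(m(Z))) = -(23521 + (645 + 215*((8/3)*4))) = -(23521 + (645 + 215*(32/3))) = -(23521 + (645 + 6880/3)) = -(23521 + 8815/3) = -1*79378/3 = -79378/3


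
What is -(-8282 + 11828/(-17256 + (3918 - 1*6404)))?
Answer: 81757536/9871 ≈ 8282.6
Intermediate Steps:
-(-8282 + 11828/(-17256 + (3918 - 1*6404))) = -(-8282 + 11828/(-17256 + (3918 - 6404))) = -(-8282 + 11828/(-17256 - 2486)) = -(-8282 + 11828/(-19742)) = -(-8282 + 11828*(-1/19742)) = -(-8282 - 5914/9871) = -1*(-81757536/9871) = 81757536/9871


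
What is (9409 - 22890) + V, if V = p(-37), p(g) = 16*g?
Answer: -14073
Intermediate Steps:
V = -592 (V = 16*(-37) = -592)
(9409 - 22890) + V = (9409 - 22890) - 592 = -13481 - 592 = -14073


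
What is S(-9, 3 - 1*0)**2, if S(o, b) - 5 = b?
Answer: 64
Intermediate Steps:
S(o, b) = 5 + b
S(-9, 3 - 1*0)**2 = (5 + (3 - 1*0))**2 = (5 + (3 + 0))**2 = (5 + 3)**2 = 8**2 = 64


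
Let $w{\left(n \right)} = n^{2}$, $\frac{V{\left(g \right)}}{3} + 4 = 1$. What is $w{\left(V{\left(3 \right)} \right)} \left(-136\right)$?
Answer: $-11016$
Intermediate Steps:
$V{\left(g \right)} = -9$ ($V{\left(g \right)} = -12 + 3 \cdot 1 = -12 + 3 = -9$)
$w{\left(V{\left(3 \right)} \right)} \left(-136\right) = \left(-9\right)^{2} \left(-136\right) = 81 \left(-136\right) = -11016$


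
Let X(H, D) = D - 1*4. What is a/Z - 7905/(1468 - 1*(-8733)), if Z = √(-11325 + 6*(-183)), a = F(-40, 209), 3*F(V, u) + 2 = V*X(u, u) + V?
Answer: -7905/10201 + 8242*I*√12423/37269 ≈ -0.77492 + 24.649*I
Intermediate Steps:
X(H, D) = -4 + D (X(H, D) = D - 4 = -4 + D)
F(V, u) = -⅔ + V/3 + V*(-4 + u)/3 (F(V, u) = -⅔ + (V*(-4 + u) + V)/3 = -⅔ + (V + V*(-4 + u))/3 = -⅔ + (V/3 + V*(-4 + u)/3) = -⅔ + V/3 + V*(-4 + u)/3)
a = -8242/3 (a = -⅔ + (⅓)*(-40) + (⅓)*(-40)*(-4 + 209) = -⅔ - 40/3 + (⅓)*(-40)*205 = -⅔ - 40/3 - 8200/3 = -8242/3 ≈ -2747.3)
Z = I*√12423 (Z = √(-11325 - 1098) = √(-12423) = I*√12423 ≈ 111.46*I)
a/Z - 7905/(1468 - 1*(-8733)) = -8242*(-I*√12423/12423)/3 - 7905/(1468 - 1*(-8733)) = -(-8242)*I*√12423/37269 - 7905/(1468 + 8733) = 8242*I*√12423/37269 - 7905/10201 = -7905/10201 + 8242*I*√12423/37269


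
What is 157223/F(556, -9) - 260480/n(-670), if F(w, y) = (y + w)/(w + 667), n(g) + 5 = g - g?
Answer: 220780241/547 ≈ 4.0362e+5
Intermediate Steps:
n(g) = -5 (n(g) = -5 + (g - g) = -5 + 0 = -5)
F(w, y) = (w + y)/(667 + w)
157223/F(556, -9) - 260480/n(-670) = 157223/(((556 - 9)/(667 + 556))) - 260480/(-5) = 157223/((547/1223)) - 260480*(-⅕) = 157223/(((1/1223)*547)) + 52096 = 157223/(547/1223) + 52096 = 157223*(1223/547) + 52096 = 192283729/547 + 52096 = 220780241/547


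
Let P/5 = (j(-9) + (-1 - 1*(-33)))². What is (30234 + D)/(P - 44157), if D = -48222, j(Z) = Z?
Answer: 4497/10378 ≈ 0.43332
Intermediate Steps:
P = 2645 (P = 5*(-9 + (-1 - 1*(-33)))² = 5*(-9 + (-1 + 33))² = 5*(-9 + 32)² = 5*23² = 5*529 = 2645)
(30234 + D)/(P - 44157) = (30234 - 48222)/(2645 - 44157) = -17988/(-41512) = -17988*(-1/41512) = 4497/10378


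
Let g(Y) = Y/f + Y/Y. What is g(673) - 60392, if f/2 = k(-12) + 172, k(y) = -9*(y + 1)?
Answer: -32731249/542 ≈ -60390.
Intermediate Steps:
k(y) = -9 - 9*y (k(y) = -9*(1 + y) = -9 - 9*y)
f = 542 (f = 2*((-9 - 9*(-12)) + 172) = 2*((-9 + 108) + 172) = 2*(99 + 172) = 2*271 = 542)
g(Y) = 1 + Y/542 (g(Y) = Y/542 + Y/Y = Y*(1/542) + 1 = Y/542 + 1 = 1 + Y/542)
g(673) - 60392 = (1 + (1/542)*673) - 60392 = (1 + 673/542) - 60392 = 1215/542 - 60392 = -32731249/542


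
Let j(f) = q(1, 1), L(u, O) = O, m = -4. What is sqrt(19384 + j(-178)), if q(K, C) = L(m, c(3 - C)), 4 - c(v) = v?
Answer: 3*sqrt(2154) ≈ 139.23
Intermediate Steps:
c(v) = 4 - v
q(K, C) = 1 + C (q(K, C) = 4 - (3 - C) = 4 + (-3 + C) = 1 + C)
j(f) = 2 (j(f) = 1 + 1 = 2)
sqrt(19384 + j(-178)) = sqrt(19384 + 2) = sqrt(19386) = 3*sqrt(2154)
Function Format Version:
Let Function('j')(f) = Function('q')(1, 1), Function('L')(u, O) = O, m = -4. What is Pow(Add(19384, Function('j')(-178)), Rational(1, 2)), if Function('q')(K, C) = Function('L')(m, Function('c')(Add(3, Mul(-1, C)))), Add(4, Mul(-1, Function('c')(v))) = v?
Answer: Mul(3, Pow(2154, Rational(1, 2))) ≈ 139.23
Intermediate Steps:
Function('c')(v) = Add(4, Mul(-1, v))
Function('q')(K, C) = Add(1, C) (Function('q')(K, C) = Add(4, Mul(-1, Add(3, Mul(-1, C)))) = Add(4, Add(-3, C)) = Add(1, C))
Function('j')(f) = 2 (Function('j')(f) = Add(1, 1) = 2)
Pow(Add(19384, Function('j')(-178)), Rational(1, 2)) = Pow(Add(19384, 2), Rational(1, 2)) = Pow(19386, Rational(1, 2)) = Mul(3, Pow(2154, Rational(1, 2)))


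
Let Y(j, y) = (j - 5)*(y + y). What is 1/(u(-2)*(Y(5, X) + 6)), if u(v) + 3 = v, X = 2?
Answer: -1/30 ≈ -0.033333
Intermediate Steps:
Y(j, y) = 2*y*(-5 + j) (Y(j, y) = (-5 + j)*(2*y) = 2*y*(-5 + j))
u(v) = -3 + v
1/(u(-2)*(Y(5, X) + 6)) = 1/((-3 - 2)*(2*2*(-5 + 5) + 6)) = 1/(-5*(2*2*0 + 6)) = 1/(-5*(0 + 6)) = 1/(-5*6) = 1/(-30) = -1/30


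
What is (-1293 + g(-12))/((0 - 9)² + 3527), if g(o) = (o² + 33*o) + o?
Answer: -1557/3608 ≈ -0.43154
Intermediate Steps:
g(o) = o² + 34*o
(-1293 + g(-12))/((0 - 9)² + 3527) = (-1293 - 12*(34 - 12))/((0 - 9)² + 3527) = (-1293 - 12*22)/((-9)² + 3527) = (-1293 - 264)/(81 + 3527) = -1557/3608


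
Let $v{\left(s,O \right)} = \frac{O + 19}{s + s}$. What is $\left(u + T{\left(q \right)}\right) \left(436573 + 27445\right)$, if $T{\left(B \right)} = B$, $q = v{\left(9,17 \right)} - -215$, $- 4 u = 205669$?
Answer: $- \frac{47515675209}{2} \approx -2.3758 \cdot 10^{10}$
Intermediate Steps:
$u = - \frac{205669}{4}$ ($u = \left(- \frac{1}{4}\right) 205669 = - \frac{205669}{4} \approx -51417.0$)
$v{\left(s,O \right)} = \frac{19 + O}{2 s}$
$q = 217$ ($q = \frac{19 + 17}{2 \cdot 9} - -215 = \frac{1}{2} \cdot \frac{1}{9} \cdot 36 + 215 = 2 + 215 = 217$)
$\left(u + T{\left(q \right)}\right) \left(436573 + 27445\right) = \left(- \frac{205669}{4} + 217\right) \left(436573 + 27445\right) = \left(- \frac{204801}{4}\right) 464018 = - \frac{47515675209}{2}$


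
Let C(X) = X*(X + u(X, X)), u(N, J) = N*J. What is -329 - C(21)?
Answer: -10031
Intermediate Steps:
u(N, J) = J*N
C(X) = X*(X + X²) (C(X) = X*(X + X*X) = X*(X + X²))
-329 - C(21) = -329 - 21²*(1 + 21) = -329 - 441*22 = -329 - 1*9702 = -329 - 9702 = -10031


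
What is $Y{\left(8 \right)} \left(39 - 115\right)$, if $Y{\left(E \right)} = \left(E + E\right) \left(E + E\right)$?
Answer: $-19456$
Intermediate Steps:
$Y{\left(E \right)} = 4 E^{2}$ ($Y{\left(E \right)} = 2 E 2 E = 4 E^{2}$)
$Y{\left(8 \right)} \left(39 - 115\right) = 4 \cdot 8^{2} \left(39 - 115\right) = 4 \cdot 64 \left(-76\right) = 256 \left(-76\right) = -19456$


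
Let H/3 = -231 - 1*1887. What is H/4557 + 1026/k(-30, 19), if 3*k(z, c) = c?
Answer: 243960/1519 ≈ 160.61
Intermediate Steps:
k(z, c) = c/3
H = -6354 (H = 3*(-231 - 1*1887) = 3*(-231 - 1887) = 3*(-2118) = -6354)
H/4557 + 1026/k(-30, 19) = -6354/4557 + 1026/(((1/3)*19)) = -6354*1/4557 + 1026/(19/3) = -2118/1519 + 1026*(3/19) = -2118/1519 + 162 = 243960/1519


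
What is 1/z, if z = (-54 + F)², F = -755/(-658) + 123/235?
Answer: 10824100/29640098569 ≈ 0.00036518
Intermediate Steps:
F = 5497/3290 (F = -755*(-1/658) + 123*(1/235) = 755/658 + 123/235 = 5497/3290 ≈ 1.6708)
z = 29640098569/10824100 (z = (-54 + 5497/3290)² = (-172163/3290)² = 29640098569/10824100 ≈ 2738.3)
1/z = 1/(29640098569/10824100) = 10824100/29640098569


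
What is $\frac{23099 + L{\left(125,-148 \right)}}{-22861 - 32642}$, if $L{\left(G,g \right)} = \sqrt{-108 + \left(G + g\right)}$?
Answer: $- \frac{23099}{55503} - \frac{i \sqrt{131}}{55503} \approx -0.41618 - 0.00020621 i$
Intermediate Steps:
$L{\left(G,g \right)} = \sqrt{-108 + G + g}$
$\frac{23099 + L{\left(125,-148 \right)}}{-22861 - 32642} = \frac{23099 + \sqrt{-108 + 125 - 148}}{-22861 - 32642} = \frac{23099 + \sqrt{-131}}{-55503} = \left(23099 + i \sqrt{131}\right) \left(- \frac{1}{55503}\right) = - \frac{23099}{55503} - \frac{i \sqrt{131}}{55503}$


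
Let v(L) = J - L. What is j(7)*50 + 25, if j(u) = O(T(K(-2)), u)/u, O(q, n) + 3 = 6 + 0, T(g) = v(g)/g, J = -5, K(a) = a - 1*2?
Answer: 325/7 ≈ 46.429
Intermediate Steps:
K(a) = -2 + a (K(a) = a - 2 = -2 + a)
v(L) = -5 - L
T(g) = (-5 - g)/g
O(q, n) = 3 (O(q, n) = -3 + (6 + 0) = -3 + 6 = 3)
j(u) = 3/u
j(7)*50 + 25 = (3/7)*50 + 25 = 150/7 + 25 = 325/7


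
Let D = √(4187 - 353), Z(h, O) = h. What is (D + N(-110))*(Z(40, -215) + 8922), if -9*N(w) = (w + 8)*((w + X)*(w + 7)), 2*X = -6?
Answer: 3546496412/3 + 26886*√426 ≈ 1.1827e+9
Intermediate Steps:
X = -3 (X = (½)*(-6) = -3)
D = 3*√426 (D = √3834 = 3*√426 ≈ 61.919)
N(w) = -(-3 + w)*(7 + w)*(8 + w)/9 (N(w) = -(w + 8)*(w - 3)*(w + 7)/9 = -(8 + w)*(-3 + w)*(7 + w)/9 = -(-3 + w)*(7 + w)*(8 + w)/9)
(D + N(-110))*(Z(40, -215) + 8922) = (3*√426 + (56/3 - 11/9*(-110) - 4/3*(-110)² - ⅑*(-110)³))*(40 + 8922) = (3*√426 + (56/3 + 1210/9 - 4/3*12100 - ⅑*(-1331000)))*8962 = (3*√426 + (56/3 + 1210/9 - 48400/3 + 1331000/9))*8962 = (3*√426 + 395726/3)*8962 = (395726/3 + 3*√426)*8962 = 3546496412/3 + 26886*√426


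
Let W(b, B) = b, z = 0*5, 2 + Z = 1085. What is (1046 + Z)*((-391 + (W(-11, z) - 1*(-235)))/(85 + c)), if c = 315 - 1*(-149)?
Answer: -355543/549 ≈ -647.62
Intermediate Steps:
Z = 1083 (Z = -2 + 1085 = 1083)
c = 464 (c = 315 + 149 = 464)
z = 0
(1046 + Z)*((-391 + (W(-11, z) - 1*(-235)))/(85 + c)) = (1046 + 1083)*((-391 + (-11 - 1*(-235)))/(85 + 464)) = 2129*((-391 + (-11 + 235))/549) = 2129*((-391 + 224)*(1/549)) = 2129*(-167*1/549) = 2129*(-167/549) = -355543/549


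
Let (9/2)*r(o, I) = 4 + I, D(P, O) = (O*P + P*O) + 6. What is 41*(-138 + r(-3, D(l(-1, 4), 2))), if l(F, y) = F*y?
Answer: -17138/3 ≈ -5712.7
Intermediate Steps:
D(P, O) = 6 + 2*O*P (D(P, O) = (O*P + O*P) + 6 = 2*O*P + 6 = 6 + 2*O*P)
r(o, I) = 8/9 + 2*I/9 (r(o, I) = 2*(4 + I)/9 = 8/9 + 2*I/9)
41*(-138 + r(-3, D(l(-1, 4), 2))) = 41*(-138 + (8/9 + 2*(6 + 2*2*(-1*4))/9)) = 41*(-138 + (8/9 + 2*(6 + 2*2*(-4))/9)) = 41*(-138 + (8/9 + 2*(6 - 16)/9)) = 41*(-138 + (8/9 + (2/9)*(-10))) = 41*(-138 + (8/9 - 20/9)) = 41*(-138 - 4/3) = 41*(-418/3) = -17138/3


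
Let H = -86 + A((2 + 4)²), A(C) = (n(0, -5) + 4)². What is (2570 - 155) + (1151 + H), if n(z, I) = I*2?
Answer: 3516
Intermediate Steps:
n(z, I) = 2*I
A(C) = 36 (A(C) = (2*(-5) + 4)² = (-10 + 4)² = (-6)² = 36)
H = -50 (H = -86 + 36 = -50)
(2570 - 155) + (1151 + H) = (2570 - 155) + (1151 - 50) = 2415 + 1101 = 3516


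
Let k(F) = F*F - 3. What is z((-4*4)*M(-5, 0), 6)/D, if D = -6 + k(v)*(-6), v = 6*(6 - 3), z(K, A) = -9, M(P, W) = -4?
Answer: 3/644 ≈ 0.0046584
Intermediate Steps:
v = 18 (v = 6*3 = 18)
k(F) = -3 + F² (k(F) = F² - 3 = -3 + F²)
D = -1932 (D = -6 + (-3 + 18²)*(-6) = -6 + (-3 + 324)*(-6) = -6 + 321*(-6) = -6 - 1926 = -1932)
z((-4*4)*M(-5, 0), 6)/D = -9/(-1932) = -9*(-1/1932) = 3/644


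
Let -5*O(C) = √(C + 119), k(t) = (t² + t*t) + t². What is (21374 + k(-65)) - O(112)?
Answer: 34049 + √231/5 ≈ 34052.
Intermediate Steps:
k(t) = 3*t² (k(t) = (t² + t²) + t² = 2*t² + t² = 3*t²)
O(C) = -√(119 + C)/5 (O(C) = -√(C + 119)/5 = -√(119 + C)/5)
(21374 + k(-65)) - O(112) = (21374 + 3*(-65)²) - (-1)*√(119 + 112)/5 = (21374 + 3*4225) - (-1)*√231/5 = (21374 + 12675) + √231/5 = 34049 + √231/5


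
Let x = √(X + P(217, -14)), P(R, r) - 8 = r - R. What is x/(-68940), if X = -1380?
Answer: -I*√1603/68940 ≈ -0.00058076*I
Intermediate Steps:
P(R, r) = 8 + r - R (P(R, r) = 8 + (r - R) = 8 + r - R)
x = I*√1603 (x = √(-1380 + (8 - 14 - 1*217)) = √(-1380 + (8 - 14 - 217)) = √(-1380 - 223) = √(-1603) = I*√1603 ≈ 40.037*I)
x/(-68940) = (I*√1603)/(-68940) = (I*√1603)*(-1/68940) = -I*√1603/68940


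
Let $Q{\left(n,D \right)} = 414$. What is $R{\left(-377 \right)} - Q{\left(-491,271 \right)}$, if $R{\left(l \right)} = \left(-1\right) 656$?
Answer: $-1070$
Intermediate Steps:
$R{\left(l \right)} = -656$
$R{\left(-377 \right)} - Q{\left(-491,271 \right)} = -656 - 414 = -1070$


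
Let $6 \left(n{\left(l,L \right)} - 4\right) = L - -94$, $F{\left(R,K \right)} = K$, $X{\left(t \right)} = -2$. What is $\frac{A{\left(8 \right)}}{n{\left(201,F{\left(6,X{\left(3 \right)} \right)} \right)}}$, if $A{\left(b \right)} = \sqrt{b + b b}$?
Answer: $\frac{9 \sqrt{2}}{29} \approx 0.43889$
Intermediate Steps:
$A{\left(b \right)} = \sqrt{b + b^{2}}$
$n{\left(l,L \right)} = \frac{59}{3} + \frac{L}{6}$ ($n{\left(l,L \right)} = 4 + \frac{L - -94}{6} = 4 + \frac{L + 94}{6} = 4 + \frac{94 + L}{6} = 4 + \left(\frac{47}{3} + \frac{L}{6}\right) = \frac{59}{3} + \frac{L}{6}$)
$\frac{A{\left(8 \right)}}{n{\left(201,F{\left(6,X{\left(3 \right)} \right)} \right)}} = \frac{\sqrt{8 \left(1 + 8\right)}}{\frac{59}{3} + \frac{1}{6} \left(-2\right)} = \frac{\sqrt{8 \cdot 9}}{\frac{59}{3} - \frac{1}{3}} = \frac{\sqrt{72}}{\frac{58}{3}} = 6 \sqrt{2} \cdot \frac{3}{58} = \frac{9 \sqrt{2}}{29}$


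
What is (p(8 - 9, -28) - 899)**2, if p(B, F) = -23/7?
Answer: 39891856/49 ≈ 8.1412e+5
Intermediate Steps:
p(B, F) = -23/7 (p(B, F) = -23*1/7 = -23/7)
(p(8 - 9, -28) - 899)**2 = (-23/7 - 899)**2 = (-6316/7)**2 = 39891856/49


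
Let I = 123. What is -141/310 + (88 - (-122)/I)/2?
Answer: 1679287/38130 ≈ 44.041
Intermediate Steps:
-141/310 + (88 - (-122)/I)/2 = -141/310 + (88 - (-122)/123)/2 = -141*1/310 + (88 - (-122)/123)*(½) = -141/310 + (88 - 1*(-122/123))*(½) = -141/310 + (88 + 122/123)*(½) = -141/310 + (10946/123)*(½) = -141/310 + 5473/123 = 1679287/38130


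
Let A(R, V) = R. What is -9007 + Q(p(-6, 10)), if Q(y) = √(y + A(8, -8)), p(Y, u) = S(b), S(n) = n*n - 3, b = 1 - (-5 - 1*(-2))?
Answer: -9007 + √21 ≈ -9002.4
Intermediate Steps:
b = 4 (b = 1 - (-5 + 2) = 1 - 1*(-3) = 1 + 3 = 4)
S(n) = -3 + n² (S(n) = n² - 3 = -3 + n²)
p(Y, u) = 13 (p(Y, u) = -3 + 4² = -3 + 16 = 13)
Q(y) = √(8 + y) (Q(y) = √(y + 8) = √(8 + y))
-9007 + Q(p(-6, 10)) = -9007 + √(8 + 13) = -9007 + √21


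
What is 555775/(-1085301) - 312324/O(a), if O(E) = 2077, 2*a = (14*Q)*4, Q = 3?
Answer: -340119894199/2254170177 ≈ -150.88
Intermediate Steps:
a = 84 (a = ((14*3)*4)/2 = (42*4)/2 = (1/2)*168 = 84)
555775/(-1085301) - 312324/O(a) = 555775/(-1085301) - 312324/2077 = 555775*(-1/1085301) - 312324*1/2077 = -555775/1085301 - 312324/2077 = -340119894199/2254170177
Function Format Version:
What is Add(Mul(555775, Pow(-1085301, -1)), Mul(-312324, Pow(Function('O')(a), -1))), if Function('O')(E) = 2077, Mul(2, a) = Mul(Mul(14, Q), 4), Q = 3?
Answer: Rational(-340119894199, 2254170177) ≈ -150.88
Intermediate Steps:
a = 84 (a = Mul(Rational(1, 2), Mul(Mul(14, 3), 4)) = Mul(Rational(1, 2), Mul(42, 4)) = Mul(Rational(1, 2), 168) = 84)
Add(Mul(555775, Pow(-1085301, -1)), Mul(-312324, Pow(Function('O')(a), -1))) = Add(Mul(555775, Pow(-1085301, -1)), Mul(-312324, Pow(2077, -1))) = Add(Mul(555775, Rational(-1, 1085301)), Mul(-312324, Rational(1, 2077))) = Add(Rational(-555775, 1085301), Rational(-312324, 2077)) = Rational(-340119894199, 2254170177)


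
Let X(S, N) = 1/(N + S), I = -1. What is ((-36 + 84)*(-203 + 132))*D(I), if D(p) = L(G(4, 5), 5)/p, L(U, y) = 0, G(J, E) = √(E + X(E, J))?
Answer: 0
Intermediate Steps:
G(J, E) = √(E + 1/(E + J)) (G(J, E) = √(E + 1/(J + E)) = √(E + 1/(E + J)))
D(p) = 0 (D(p) = 0/p = 0)
((-36 + 84)*(-203 + 132))*D(I) = ((-36 + 84)*(-203 + 132))*0 = (48*(-71))*0 = -3408*0 = 0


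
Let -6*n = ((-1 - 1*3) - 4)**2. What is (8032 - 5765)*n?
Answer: -72544/3 ≈ -24181.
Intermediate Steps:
n = -32/3 (n = -((-1 - 1*3) - 4)**2/6 = -((-1 - 3) - 4)**2/6 = -(-4 - 4)**2/6 = -1/6*(-8)**2 = -1/6*64 = -32/3 ≈ -10.667)
(8032 - 5765)*n = (8032 - 5765)*(-32/3) = 2267*(-32/3) = -72544/3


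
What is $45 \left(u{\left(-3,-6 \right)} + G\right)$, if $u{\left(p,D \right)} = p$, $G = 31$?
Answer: $1260$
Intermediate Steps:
$45 \left(u{\left(-3,-6 \right)} + G\right) = 45 \left(-3 + 31\right) = 45 \cdot 28 = 1260$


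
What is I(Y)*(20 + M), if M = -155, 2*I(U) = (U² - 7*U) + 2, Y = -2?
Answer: -1350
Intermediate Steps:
I(U) = 1 + U²/2 - 7*U/2 (I(U) = ((U² - 7*U) + 2)/2 = (2 + U² - 7*U)/2 = 1 + U²/2 - 7*U/2)
I(Y)*(20 + M) = (1 + (½)*(-2)² - 7/2*(-2))*(20 - 155) = (1 + (½)*4 + 7)*(-135) = (1 + 2 + 7)*(-135) = 10*(-135) = -1350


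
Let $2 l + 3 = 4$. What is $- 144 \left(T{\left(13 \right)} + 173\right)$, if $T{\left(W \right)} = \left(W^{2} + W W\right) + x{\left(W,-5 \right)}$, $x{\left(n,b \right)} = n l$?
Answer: $-74520$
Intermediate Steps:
$l = \frac{1}{2}$ ($l = - \frac{3}{2} + \frac{1}{2} \cdot 4 = - \frac{3}{2} + 2 = \frac{1}{2} \approx 0.5$)
$x{\left(n,b \right)} = \frac{n}{2}$ ($x{\left(n,b \right)} = n \frac{1}{2} = \frac{n}{2}$)
$T{\left(W \right)} = \frac{W}{2} + 2 W^{2}$ ($T{\left(W \right)} = \left(W^{2} + W W\right) + \frac{W}{2} = \left(W^{2} + W^{2}\right) + \frac{W}{2} = 2 W^{2} + \frac{W}{2} = \frac{W}{2} + 2 W^{2}$)
$- 144 \left(T{\left(13 \right)} + 173\right) = - 144 \left(\frac{1}{2} \cdot 13 \left(1 + 4 \cdot 13\right) + 173\right) = - 144 \left(\frac{1}{2} \cdot 13 \left(1 + 52\right) + 173\right) = - 144 \left(\frac{1}{2} \cdot 13 \cdot 53 + 173\right) = - 144 \left(\frac{689}{2} + 173\right) = \left(-144\right) \frac{1035}{2} = -74520$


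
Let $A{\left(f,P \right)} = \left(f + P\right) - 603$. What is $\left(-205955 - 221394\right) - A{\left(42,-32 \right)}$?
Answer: $-426756$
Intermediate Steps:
$A{\left(f,P \right)} = -603 + P + f$ ($A{\left(f,P \right)} = \left(P + f\right) - 603 = -603 + P + f$)
$\left(-205955 - 221394\right) - A{\left(42,-32 \right)} = \left(-205955 - 221394\right) - \left(-603 - 32 + 42\right) = \left(-205955 - 221394\right) - -593 = -427349 + 593 = -426756$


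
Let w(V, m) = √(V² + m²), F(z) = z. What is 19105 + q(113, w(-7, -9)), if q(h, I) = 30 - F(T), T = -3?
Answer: 19138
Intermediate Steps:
q(h, I) = 33 (q(h, I) = 30 - 1*(-3) = 30 + 3 = 33)
19105 + q(113, w(-7, -9)) = 19105 + 33 = 19138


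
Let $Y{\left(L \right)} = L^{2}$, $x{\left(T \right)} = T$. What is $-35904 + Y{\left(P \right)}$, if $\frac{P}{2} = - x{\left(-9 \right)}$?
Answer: $-35580$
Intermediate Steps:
$P = 18$ ($P = 2 \left(\left(-1\right) \left(-9\right)\right) = 2 \cdot 9 = 18$)
$-35904 + Y{\left(P \right)} = -35904 + 18^{2} = -35904 + 324 = -35580$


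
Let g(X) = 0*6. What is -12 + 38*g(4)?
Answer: -12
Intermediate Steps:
g(X) = 0
-12 + 38*g(4) = -12 + 38*0 = -12 + 0 = -12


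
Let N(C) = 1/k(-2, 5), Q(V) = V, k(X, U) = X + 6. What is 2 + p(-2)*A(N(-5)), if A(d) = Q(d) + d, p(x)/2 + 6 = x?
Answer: -6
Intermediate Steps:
k(X, U) = 6 + X
p(x) = -12 + 2*x
N(C) = ¼ (N(C) = 1/(6 - 2) = 1/4 = ¼)
A(d) = 2*d (A(d) = d + d = 2*d)
2 + p(-2)*A(N(-5)) = 2 + (-12 + 2*(-2))*(2*(¼)) = 2 + (-12 - 4)*(½) = 2 - 16*½ = 2 - 8 = -6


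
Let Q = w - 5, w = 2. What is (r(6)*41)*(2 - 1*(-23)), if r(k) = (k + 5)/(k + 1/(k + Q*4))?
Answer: 13530/7 ≈ 1932.9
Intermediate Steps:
Q = -3 (Q = 2 - 5 = -3)
r(k) = (5 + k)/(k + 1/(-12 + k)) (r(k) = (k + 5)/(k + 1/(k - 3*4)) = (5 + k)/(k + 1/(k - 12)) = (5 + k)/(k + 1/(-12 + k)))
(r(6)*41)*(2 - 1*(-23)) = (((-60 + 6² - 7*6)/(1 + 6² - 12*6))*41)*(2 - 1*(-23)) = (((-60 + 36 - 42)/(1 + 36 - 72))*41)*(2 + 23) = ((-66/(-35))*41)*25 = (-1/35*(-66)*41)*25 = ((66/35)*41)*25 = (2706/35)*25 = 13530/7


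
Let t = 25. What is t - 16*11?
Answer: -151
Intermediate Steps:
t - 16*11 = 25 - 16*11 = 25 - 176 = -151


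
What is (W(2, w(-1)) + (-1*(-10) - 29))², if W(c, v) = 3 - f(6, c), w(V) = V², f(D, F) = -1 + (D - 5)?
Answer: 256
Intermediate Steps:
f(D, F) = -6 + D (f(D, F) = -1 + (-5 + D) = -6 + D)
W(c, v) = 3 (W(c, v) = 3 - (-6 + 6) = 3 - 1*0 = 3 + 0 = 3)
(W(2, w(-1)) + (-1*(-10) - 29))² = (3 + (-1*(-10) - 29))² = (3 + (10 - 29))² = (3 - 19)² = (-16)² = 256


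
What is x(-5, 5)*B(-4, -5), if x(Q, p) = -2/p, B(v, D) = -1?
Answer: ⅖ ≈ 0.40000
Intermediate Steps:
x(-5, 5)*B(-4, -5) = -2/5*(-1) = -2*⅕*(-1) = -⅖*(-1) = ⅖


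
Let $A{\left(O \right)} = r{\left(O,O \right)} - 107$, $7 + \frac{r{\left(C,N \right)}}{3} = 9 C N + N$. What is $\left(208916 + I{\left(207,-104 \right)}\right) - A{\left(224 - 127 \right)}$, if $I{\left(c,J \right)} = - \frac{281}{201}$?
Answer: $- \frac{9103571}{201} \approx -45291.0$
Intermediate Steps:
$I{\left(c,J \right)} = - \frac{281}{201}$ ($I{\left(c,J \right)} = \left(-281\right) \frac{1}{201} = - \frac{281}{201}$)
$r{\left(C,N \right)} = -21 + 3 N + 27 C N$ ($r{\left(C,N \right)} = -21 + 3 \left(9 C N + N\right) = -21 + 3 \left(N + 9 C N\right) = -21 + \left(3 N + 27 C N\right) = -21 + 3 N + 27 C N$)
$A{\left(O \right)} = -128 + 3 O + 27 O^{2}$ ($A{\left(O \right)} = \left(-21 + 3 O + 27 O O\right) - 107 = \left(-21 + 3 O + 27 O^{2}\right) - 107 = -128 + 3 O + 27 O^{2}$)
$\left(208916 + I{\left(207,-104 \right)}\right) - A{\left(224 - 127 \right)} = \left(208916 - \frac{281}{201}\right) - \left(-128 + 3 \left(224 - 127\right) + 27 \left(224 - 127\right)^{2}\right) = \frac{41991835}{201} - \left(-128 + 3 \cdot 97 + 27 \cdot 97^{2}\right) = \frac{41991835}{201} - \left(-128 + 291 + 27 \cdot 9409\right) = \frac{41991835}{201} - \left(-128 + 291 + 254043\right) = \frac{41991835}{201} - 254206 = - \frac{9103571}{201}$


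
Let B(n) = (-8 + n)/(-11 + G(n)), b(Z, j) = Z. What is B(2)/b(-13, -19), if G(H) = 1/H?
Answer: -4/91 ≈ -0.043956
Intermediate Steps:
B(n) = (-8 + n)/(-11 + 1/n)
B(2)/b(-13, -19) = (2*(8 - 1*2)/(-1 + 11*2))/(-13) = (2*(8 - 2)/(-1 + 22))*(-1/13) = (2*6/21)*(-1/13) = (2*(1/21)*6)*(-1/13) = (4/7)*(-1/13) = -4/91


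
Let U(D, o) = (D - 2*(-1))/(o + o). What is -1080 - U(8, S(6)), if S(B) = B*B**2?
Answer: -233285/216 ≈ -1080.0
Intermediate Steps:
S(B) = B**3
U(D, o) = (2 + D)/(2*o) (U(D, o) = (D + 2)/((2*o)) = (2 + D)*(1/(2*o)) = (2 + D)/(2*o))
-1080 - U(8, S(6)) = -1080 - (2 + 8)/(2*(6**3)) = -1080 - 10/(2*216) = -1080 - 1*5/216 = -1080 - 5/216 = -233285/216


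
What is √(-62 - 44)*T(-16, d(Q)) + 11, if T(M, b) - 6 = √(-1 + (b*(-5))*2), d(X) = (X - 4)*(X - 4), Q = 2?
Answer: 11 - √4346 + 6*I*√106 ≈ -54.924 + 61.774*I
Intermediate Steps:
d(X) = (-4 + X)² (d(X) = (-4 + X)*(-4 + X) = (-4 + X)²)
T(M, b) = 6 + √(-1 - 10*b) (T(M, b) = 6 + √(-1 + (b*(-5))*2) = 6 + √(-1 - 5*b*2) = 6 + √(-1 - 10*b))
√(-62 - 44)*T(-16, d(Q)) + 11 = √(-62 - 44)*(6 + √(-1 - 10*(-4 + 2)²)) + 11 = √(-106)*(6 + √(-1 - 10*(-2)²)) + 11 = (I*√106)*(6 + √(-1 - 10*4)) + 11 = (I*√106)*(6 + √(-1 - 40)) + 11 = (I*√106)*(6 + √(-41)) + 11 = (I*√106)*(6 + I*√41) + 11 = I*√106*(6 + I*√41) + 11 = 11 + I*√106*(6 + I*√41)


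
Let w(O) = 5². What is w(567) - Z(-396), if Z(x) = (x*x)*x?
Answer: 62099161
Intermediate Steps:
w(O) = 25
Z(x) = x³ (Z(x) = x²*x = x³)
w(567) - Z(-396) = 25 - 1*(-396)³ = 25 - 1*(-62099136) = 25 + 62099136 = 62099161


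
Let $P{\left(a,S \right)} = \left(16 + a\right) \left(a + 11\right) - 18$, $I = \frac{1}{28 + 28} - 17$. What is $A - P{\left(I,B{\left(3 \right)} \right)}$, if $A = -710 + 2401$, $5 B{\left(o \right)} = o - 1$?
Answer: $\frac{5340999}{3136} \approx 1703.1$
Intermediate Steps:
$B{\left(o \right)} = - \frac{1}{5} + \frac{o}{5}$ ($B{\left(o \right)} = \frac{o - 1}{5} = \frac{-1 + o}{5} = - \frac{1}{5} + \frac{o}{5}$)
$I = - \frac{951}{56}$ ($I = \frac{1}{56} - 17 = - \frac{951}{56} \approx -16.982$)
$P{\left(a,S \right)} = -18 + \left(11 + a\right) \left(16 + a\right)$ ($P{\left(a,S \right)} = \left(16 + a\right) \left(11 + a\right) - 18 = \left(11 + a\right) \left(16 + a\right) - 18 = -18 + \left(11 + a\right) \left(16 + a\right)$)
$A = 1691$
$A - P{\left(I,B{\left(3 \right)} \right)} = 1691 - \left(158 + \left(- \frac{951}{56}\right)^{2} + 27 \left(- \frac{951}{56}\right)\right) = 1691 - \left(158 + \frac{904401}{3136} - \frac{25677}{56}\right) = 1691 - - \frac{38023}{3136} = 1691 + \frac{38023}{3136} = \frac{5340999}{3136}$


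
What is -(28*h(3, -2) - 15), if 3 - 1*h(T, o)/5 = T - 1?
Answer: -125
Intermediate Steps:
h(T, o) = 20 - 5*T (h(T, o) = 15 - 5*(T - 1) = 15 - 5*(-1 + T) = 15 + (5 - 5*T) = 20 - 5*T)
-(28*h(3, -2) - 15) = -(28*(20 - 5*3) - 15) = -(28*(20 - 15) - 15) = -(28*5 - 15) = -(140 - 15) = -1*125 = -125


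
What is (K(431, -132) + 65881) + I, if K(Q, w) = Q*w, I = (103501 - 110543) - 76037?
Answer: -74090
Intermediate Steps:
I = -83079 (I = -7042 - 76037 = -83079)
(K(431, -132) + 65881) + I = (431*(-132) + 65881) - 83079 = (-56892 + 65881) - 83079 = 8989 - 83079 = -74090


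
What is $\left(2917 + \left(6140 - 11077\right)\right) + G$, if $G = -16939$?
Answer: $-18959$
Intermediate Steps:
$\left(2917 + \left(6140 - 11077\right)\right) + G = \left(2917 + \left(6140 - 11077\right)\right) - 16939 = \left(2917 - 4937\right) - 16939 = -2020 - 16939 = -18959$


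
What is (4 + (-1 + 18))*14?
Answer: 294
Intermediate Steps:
(4 + (-1 + 18))*14 = (4 + 17)*14 = 21*14 = 294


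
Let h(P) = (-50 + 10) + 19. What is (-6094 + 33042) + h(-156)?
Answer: 26927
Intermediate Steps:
h(P) = -21 (h(P) = -40 + 19 = -21)
(-6094 + 33042) + h(-156) = (-6094 + 33042) - 21 = 26948 - 21 = 26927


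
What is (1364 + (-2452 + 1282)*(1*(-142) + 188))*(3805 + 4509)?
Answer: -436119184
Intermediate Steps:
(1364 + (-2452 + 1282)*(1*(-142) + 188))*(3805 + 4509) = (1364 - 1170*(-142 + 188))*8314 = (1364 - 1170*46)*8314 = (1364 - 53820)*8314 = -52456*8314 = -436119184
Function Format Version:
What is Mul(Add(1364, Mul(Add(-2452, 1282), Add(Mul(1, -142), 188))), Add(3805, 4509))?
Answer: -436119184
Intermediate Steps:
Mul(Add(1364, Mul(Add(-2452, 1282), Add(Mul(1, -142), 188))), Add(3805, 4509)) = Mul(Add(1364, Mul(-1170, Add(-142, 188))), 8314) = Mul(Add(1364, Mul(-1170, 46)), 8314) = Mul(Add(1364, -53820), 8314) = Mul(-52456, 8314) = -436119184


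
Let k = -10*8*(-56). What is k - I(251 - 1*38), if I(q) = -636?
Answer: 5116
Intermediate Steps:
k = 4480 (k = -80*(-56) = 4480)
k - I(251 - 1*38) = 4480 - 1*(-636) = 4480 + 636 = 5116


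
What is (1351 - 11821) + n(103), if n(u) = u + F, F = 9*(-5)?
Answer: -10412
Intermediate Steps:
F = -45
n(u) = -45 + u (n(u) = u - 45 = -45 + u)
(1351 - 11821) + n(103) = (1351 - 11821) + (-45 + 103) = -10470 + 58 = -10412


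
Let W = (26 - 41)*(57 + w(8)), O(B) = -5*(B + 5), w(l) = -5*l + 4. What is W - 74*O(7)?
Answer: 4125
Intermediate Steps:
w(l) = 4 - 5*l
O(B) = -25 - 5*B (O(B) = -5*(5 + B) = -25 - 5*B)
W = -315 (W = (26 - 41)*(57 + (4 - 5*8)) = -15*(57 + (4 - 40)) = -15*(57 - 36) = -15*21 = -315)
W - 74*O(7) = -315 - 74*(-25 - 5*7) = -315 - 74*(-25 - 35) = -315 - 74*(-60) = -315 + 4440 = 4125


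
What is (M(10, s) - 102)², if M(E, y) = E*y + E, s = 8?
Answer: 144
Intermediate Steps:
M(E, y) = E + E*y
(M(10, s) - 102)² = (10*(1 + 8) - 102)² = (10*9 - 102)² = (90 - 102)² = (-12)² = 144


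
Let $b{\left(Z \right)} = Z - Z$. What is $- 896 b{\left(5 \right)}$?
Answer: $0$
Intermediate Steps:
$b{\left(Z \right)} = 0$
$- 896 b{\left(5 \right)} = \left(-896\right) 0 = 0$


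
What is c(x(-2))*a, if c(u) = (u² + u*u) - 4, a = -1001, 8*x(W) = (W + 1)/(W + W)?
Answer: 2049047/512 ≈ 4002.0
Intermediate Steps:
x(W) = (1 + W)/(16*W) (x(W) = ((W + 1)/(W + W))/8 = ((1 + W)/((2*W)))/8 = ((1 + W)*(1/(2*W)))/8 = ((1 + W)/(2*W))/8 = (1 + W)/(16*W))
c(u) = -4 + 2*u² (c(u) = (u² + u²) - 4 = 2*u² - 4 = -4 + 2*u²)
c(x(-2))*a = (-4 + 2*((1/16)*(1 - 2)/(-2))²)*(-1001) = (-4 + 2*((1/16)*(-½)*(-1))²)*(-1001) = (-4 + 2*(1/32)²)*(-1001) = (-4 + 2*(1/1024))*(-1001) = (-4 + 1/512)*(-1001) = -2047/512*(-1001) = 2049047/512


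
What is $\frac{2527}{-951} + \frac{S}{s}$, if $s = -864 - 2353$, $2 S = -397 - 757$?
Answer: $- \frac{7580632}{3059367} \approx -2.4778$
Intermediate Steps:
$S = -577$ ($S = \frac{-397 - 757}{2} = \frac{1}{2} \left(-1154\right) = -577$)
$s = -3217$
$\frac{2527}{-951} + \frac{S}{s} = \frac{2527}{-951} - \frac{577}{-3217} = 2527 \left(- \frac{1}{951}\right) - - \frac{577}{3217} = - \frac{2527}{951} + \frac{577}{3217} = - \frac{7580632}{3059367}$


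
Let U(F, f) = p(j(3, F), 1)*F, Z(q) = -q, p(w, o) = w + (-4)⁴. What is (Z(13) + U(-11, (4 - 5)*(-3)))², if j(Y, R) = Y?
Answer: 8191044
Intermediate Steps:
p(w, o) = 256 + w (p(w, o) = w + 256 = 256 + w)
U(F, f) = 259*F (U(F, f) = (256 + 3)*F = 259*F)
(Z(13) + U(-11, (4 - 5)*(-3)))² = (-1*13 + 259*(-11))² = (-13 - 2849)² = (-2862)² = 8191044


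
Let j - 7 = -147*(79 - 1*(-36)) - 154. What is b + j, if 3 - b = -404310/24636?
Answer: -69935809/4106 ≈ -17033.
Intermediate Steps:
j = -17052 (j = 7 + (-147*(79 - 1*(-36)) - 154) = 7 + (-147*(79 + 36) - 154) = 7 + (-147*115 - 154) = 7 + (-16905 - 154) = 7 - 17059 = -17052)
b = 79703/4106 (b = 3 - (-404310)/24636 = 3 - 1*(-67385/4106) = 3 + 67385/4106 = 79703/4106 ≈ 19.411)
b + j = 79703/4106 - 17052 = -69935809/4106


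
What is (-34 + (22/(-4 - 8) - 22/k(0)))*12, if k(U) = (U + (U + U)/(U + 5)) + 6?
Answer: -474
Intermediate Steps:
k(U) = 6 + U + 2*U/(5 + U) (k(U) = (U + (2*U)/(5 + U)) + 6 = (U + 2*U/(5 + U)) + 6 = 6 + U + 2*U/(5 + U))
(-34 + (22/(-4 - 8) - 22/k(0)))*12 = (-34 + (22/(-4 - 8) - 22*(5 + 0)/(30 + 0**2 + 13*0)))*12 = (-34 + (22/(-12) - 22*5/(30 + 0 + 0)))*12 = (-34 + (22*(-1/12) - 22/((1/5)*30)))*12 = (-34 + (-11/6 - 22/6))*12 = (-34 + (-11/6 - 22*1/6))*12 = (-34 + (-11/6 - 11/3))*12 = (-34 - 11/2)*12 = -79/2*12 = -474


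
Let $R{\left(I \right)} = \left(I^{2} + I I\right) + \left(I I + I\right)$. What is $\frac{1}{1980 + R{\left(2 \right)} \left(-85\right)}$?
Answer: $\frac{1}{790} \approx 0.0012658$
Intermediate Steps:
$R{\left(I \right)} = I + 3 I^{2}$ ($R{\left(I \right)} = \left(I^{2} + I^{2}\right) + \left(I^{2} + I\right) = 2 I^{2} + \left(I + I^{2}\right) = I + 3 I^{2}$)
$\frac{1}{1980 + R{\left(2 \right)} \left(-85\right)} = \frac{1}{1980 + 2 \left(1 + 3 \cdot 2\right) \left(-85\right)} = \frac{1}{1980 + 2 \left(1 + 6\right) \left(-85\right)} = \frac{1}{1980 + 2 \cdot 7 \left(-85\right)} = \frac{1}{1980 + 14 \left(-85\right)} = \frac{1}{1980 - 1190} = \frac{1}{790}$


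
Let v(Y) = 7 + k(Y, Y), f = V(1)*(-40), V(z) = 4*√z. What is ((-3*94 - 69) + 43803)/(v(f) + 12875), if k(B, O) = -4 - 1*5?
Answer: 14484/4291 ≈ 3.3754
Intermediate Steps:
k(B, O) = -9 (k(B, O) = -4 - 5 = -9)
f = -160 (f = (4*√1)*(-40) = (4*1)*(-40) = 4*(-40) = -160)
v(Y) = -2 (v(Y) = 7 - 9 = -2)
((-3*94 - 69) + 43803)/(v(f) + 12875) = ((-3*94 - 69) + 43803)/(-2 + 12875) = ((-282 - 69) + 43803)/12873 = (-351 + 43803)*(1/12873) = 43452*(1/12873) = 14484/4291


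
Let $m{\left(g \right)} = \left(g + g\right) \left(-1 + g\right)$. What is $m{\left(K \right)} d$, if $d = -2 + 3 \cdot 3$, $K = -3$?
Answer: $168$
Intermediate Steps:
$d = 7$ ($d = -2 + 9 = 7$)
$m{\left(g \right)} = 2 g \left(-1 + g\right)$
$m{\left(K \right)} d = 2 \left(-3\right) \left(-1 - 3\right) 7 = 2 \left(-3\right) \left(-4\right) 7 = 24 \cdot 7 = 168$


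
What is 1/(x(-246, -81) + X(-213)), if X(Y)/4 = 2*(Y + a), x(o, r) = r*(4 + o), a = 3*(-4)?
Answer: 1/17802 ≈ 5.6173e-5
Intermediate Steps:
a = -12
X(Y) = -96 + 8*Y (X(Y) = 4*(2*(Y - 12)) = 4*(2*(-12 + Y)) = 4*(-24 + 2*Y) = -96 + 8*Y)
1/(x(-246, -81) + X(-213)) = 1/(-81*(4 - 246) + (-96 + 8*(-213))) = 1/(-81*(-242) + (-96 - 1704)) = 1/(19602 - 1800) = 1/17802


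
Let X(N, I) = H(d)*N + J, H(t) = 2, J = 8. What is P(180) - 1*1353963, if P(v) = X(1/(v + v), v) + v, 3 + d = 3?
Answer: -243679499/180 ≈ -1.3538e+6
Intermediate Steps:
d = 0 (d = -3 + 3 = 0)
X(N, I) = 8 + 2*N (X(N, I) = 2*N + 8 = 8 + 2*N)
P(v) = 8 + v + 1/v (P(v) = (8 + 2/(v + v)) + v = (8 + 2/((2*v))) + v = (8 + 2*(1/(2*v))) + v = (8 + 1/v) + v = 8 + v + 1/v)
P(180) - 1*1353963 = (8 + 180 + 1/180) - 1*1353963 = (8 + 180 + 1/180) - 1353963 = 33841/180 - 1353963 = -243679499/180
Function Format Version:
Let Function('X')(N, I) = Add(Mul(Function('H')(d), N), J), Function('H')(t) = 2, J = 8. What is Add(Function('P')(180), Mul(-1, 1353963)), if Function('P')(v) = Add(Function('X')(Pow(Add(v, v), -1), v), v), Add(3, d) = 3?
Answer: Rational(-243679499, 180) ≈ -1.3538e+6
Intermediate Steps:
d = 0 (d = Add(-3, 3) = 0)
Function('X')(N, I) = Add(8, Mul(2, N)) (Function('X')(N, I) = Add(Mul(2, N), 8) = Add(8, Mul(2, N)))
Function('P')(v) = Add(8, v, Pow(v, -1)) (Function('P')(v) = Add(Add(8, Mul(2, Pow(Add(v, v), -1))), v) = Add(Add(8, Mul(2, Pow(Mul(2, v), -1))), v) = Add(Add(8, Mul(2, Mul(Rational(1, 2), Pow(v, -1)))), v) = Add(Add(8, Pow(v, -1)), v) = Add(8, v, Pow(v, -1)))
Add(Function('P')(180), Mul(-1, 1353963)) = Add(Add(8, 180, Pow(180, -1)), Mul(-1, 1353963)) = Add(Add(8, 180, Rational(1, 180)), -1353963) = Add(Rational(33841, 180), -1353963) = Rational(-243679499, 180)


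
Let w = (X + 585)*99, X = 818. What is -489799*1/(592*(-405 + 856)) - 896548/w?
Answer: -2540518639/306482544 ≈ -8.2893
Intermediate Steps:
w = 138897 (w = (818 + 585)*99 = 1403*99 = 138897)
-489799*1/(592*(-405 + 856)) - 896548/w = -489799*1/(592*(-405 + 856)) - 896548/138897 = -489799/(451*592) - 896548*1/138897 = -489799/266992 - 896548/138897 = -2540518639/306482544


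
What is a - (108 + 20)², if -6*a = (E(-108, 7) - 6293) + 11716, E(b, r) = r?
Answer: -17289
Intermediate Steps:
a = -905 (a = -((7 - 6293) + 11716)/6 = -(-6286 + 11716)/6 = -⅙*5430 = -905)
a - (108 + 20)² = -905 - (108 + 20)² = -905 - 1*128² = -905 - 1*16384 = -905 - 16384 = -17289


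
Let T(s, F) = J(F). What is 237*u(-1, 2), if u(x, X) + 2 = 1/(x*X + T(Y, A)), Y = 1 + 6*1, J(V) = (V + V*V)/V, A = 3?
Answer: -711/2 ≈ -355.50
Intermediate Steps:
J(V) = (V + V²)/V
Y = 7 (Y = 1 + 6 = 7)
T(s, F) = 1 + F
u(x, X) = -2 + 1/(4 + X*x) (u(x, X) = -2 + 1/(x*X + (1 + 3)) = -2 + 1/(X*x + 4) = -2 + 1/(4 + X*x))
237*u(-1, 2) = 237*((-7 - 2*2*(-1))/(4 + 2*(-1))) = 237*((-7 + 4)/(4 - 2)) = 237*(-3/2) = -711/2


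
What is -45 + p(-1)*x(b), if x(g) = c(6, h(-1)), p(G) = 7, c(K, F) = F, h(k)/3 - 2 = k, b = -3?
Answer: -24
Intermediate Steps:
h(k) = 6 + 3*k
x(g) = 3 (x(g) = 6 + 3*(-1) = 6 - 3 = 3)
-45 + p(-1)*x(b) = -45 + 7*3 = -45 + 21 = -24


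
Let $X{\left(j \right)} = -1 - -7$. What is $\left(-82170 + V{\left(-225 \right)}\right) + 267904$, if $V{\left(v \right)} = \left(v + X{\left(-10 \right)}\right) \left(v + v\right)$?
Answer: $284284$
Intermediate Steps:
$X{\left(j \right)} = 6$ ($X{\left(j \right)} = -1 + 7 = 6$)
$V{\left(v \right)} = 2 v \left(6 + v\right)$ ($V{\left(v \right)} = \left(v + 6\right) \left(v + v\right) = \left(6 + v\right) 2 v = 2 v \left(6 + v\right)$)
$\left(-82170 + V{\left(-225 \right)}\right) + 267904 = \left(-82170 + 2 \left(-225\right) \left(6 - 225\right)\right) + 267904 = \left(-82170 + 2 \left(-225\right) \left(-219\right)\right) + 267904 = \left(-82170 + 98550\right) + 267904 = 16380 + 267904 = 284284$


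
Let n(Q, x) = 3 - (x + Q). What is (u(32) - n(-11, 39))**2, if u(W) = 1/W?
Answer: 641601/1024 ≈ 626.56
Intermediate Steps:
n(Q, x) = 3 - Q - x (n(Q, x) = 3 - (Q + x) = 3 + (-Q - x) = 3 - Q - x)
(u(32) - n(-11, 39))**2 = (1/32 - (3 - 1*(-11) - 1*39))**2 = (1/32 - (3 + 11 - 39))**2 = (1/32 - 1*(-25))**2 = (1/32 + 25)**2 = (801/32)**2 = 641601/1024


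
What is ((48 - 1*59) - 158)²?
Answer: 28561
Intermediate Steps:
((48 - 1*59) - 158)² = ((48 - 59) - 158)² = (-11 - 158)² = (-169)² = 28561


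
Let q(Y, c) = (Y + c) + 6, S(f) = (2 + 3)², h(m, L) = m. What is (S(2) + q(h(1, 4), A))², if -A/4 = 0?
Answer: 1024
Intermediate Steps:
A = 0 (A = -4*0 = 0)
S(f) = 25 (S(f) = 5² = 25)
q(Y, c) = 6 + Y + c
(S(2) + q(h(1, 4), A))² = (25 + (6 + 1 + 0))² = (25 + 7)² = 32² = 1024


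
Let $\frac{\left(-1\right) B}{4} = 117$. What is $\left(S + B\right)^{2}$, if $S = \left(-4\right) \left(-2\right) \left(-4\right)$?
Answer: $250000$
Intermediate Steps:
$B = -468$ ($B = \left(-4\right) 117 = -468$)
$S = -32$ ($S = 8 \left(-4\right) = -32$)
$\left(S + B\right)^{2} = \left(-32 - 468\right)^{2} = \left(-500\right)^{2} = 250000$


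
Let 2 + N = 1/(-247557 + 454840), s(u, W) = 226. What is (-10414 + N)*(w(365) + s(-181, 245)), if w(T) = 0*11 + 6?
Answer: -500901856664/207283 ≈ -2.4165e+6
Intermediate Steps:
N = -414565/207283 (N = -2 + 1/(-247557 + 454840) = -2 + 1/207283 = -414565/207283 ≈ -2.0000)
w(T) = 6 (w(T) = 0 + 6 = 6)
(-10414 + N)*(w(365) + s(-181, 245)) = (-10414 - 414565/207283)*(6 + 226) = -2159059727/207283*232 = -500901856664/207283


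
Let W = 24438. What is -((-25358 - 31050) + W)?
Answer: 31970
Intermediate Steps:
-((-25358 - 31050) + W) = -((-25358 - 31050) + 24438) = -(-56408 + 24438) = -1*(-31970) = 31970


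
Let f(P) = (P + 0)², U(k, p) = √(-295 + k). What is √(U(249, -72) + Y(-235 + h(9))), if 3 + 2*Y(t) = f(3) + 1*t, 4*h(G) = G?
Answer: √(-1814 + 16*I*√46)/4 ≈ 0.31834 + 10.653*I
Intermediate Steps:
h(G) = G/4
f(P) = P²
Y(t) = 3 + t/2 (Y(t) = -3/2 + (3² + 1*t)/2 = -3/2 + (9 + t)/2 = -3/2 + (9/2 + t/2) = 3 + t/2)
√(U(249, -72) + Y(-235 + h(9))) = √(√(-295 + 249) + (3 + (-235 + (¼)*9)/2)) = √(√(-46) + (3 + (-235 + 9/4)/2)) = √(I*√46 + (3 + (½)*(-931/4))) = √(I*√46 + (3 - 931/8)) = √(I*√46 - 907/8) = √(-907/8 + I*√46)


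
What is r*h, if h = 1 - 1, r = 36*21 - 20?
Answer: 0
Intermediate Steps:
r = 736 (r = 756 - 20 = 736)
h = 0
r*h = 736*0 = 0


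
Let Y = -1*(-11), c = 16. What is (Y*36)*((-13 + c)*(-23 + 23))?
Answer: 0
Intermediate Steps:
Y = 11
(Y*36)*((-13 + c)*(-23 + 23)) = (11*36)*((-13 + 16)*(-23 + 23)) = 396*(3*0) = 396*0 = 0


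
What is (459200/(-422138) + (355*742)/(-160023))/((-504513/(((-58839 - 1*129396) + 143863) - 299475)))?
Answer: -31750476473148230/17040377905771131 ≈ -1.8632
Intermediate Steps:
(459200/(-422138) + (355*742)/(-160023))/((-504513/(((-58839 - 1*129396) + 143863) - 299475))) = (459200*(-1/422138) + 263410*(-1/160023))/((-504513/(((-58839 - 129396) + 143863) - 299475))) = (-229600/211069 - 263410/160023)/((-504513/((-188235 + 143863) - 299475))) = -92338966090/(33775894587*((-504513/(-44372 - 299475)))) = -92338966090/(33775894587*((-504513/(-343847)))) = -92338966090/(33775894587*((-504513*(-1/343847)))) = -92338966090/(33775894587*504513/343847) = -92338966090/33775894587*343847/504513 = -31750476473148230/17040377905771131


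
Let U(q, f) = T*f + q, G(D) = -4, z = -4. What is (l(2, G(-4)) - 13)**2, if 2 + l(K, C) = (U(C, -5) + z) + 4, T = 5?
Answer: 1936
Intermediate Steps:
U(q, f) = q + 5*f (U(q, f) = 5*f + q = q + 5*f)
l(K, C) = -27 + C (l(K, C) = -2 + (((C + 5*(-5)) - 4) + 4) = -2 + (((C - 25) - 4) + 4) = -2 + (((-25 + C) - 4) + 4) = -2 + ((-29 + C) + 4) = -2 + (-25 + C) = -27 + C)
(l(2, G(-4)) - 13)**2 = ((-27 - 4) - 13)**2 = (-31 - 13)**2 = (-44)**2 = 1936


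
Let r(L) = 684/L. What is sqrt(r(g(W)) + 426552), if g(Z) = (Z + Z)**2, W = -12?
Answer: sqrt(6824851)/4 ≈ 653.11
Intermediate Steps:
g(Z) = 4*Z**2 (g(Z) = (2*Z)**2 = 4*Z**2)
sqrt(r(g(W)) + 426552) = sqrt(684/((4*(-12)**2)) + 426552) = sqrt(684/((4*144)) + 426552) = sqrt(684/576 + 426552) = sqrt(684*(1/576) + 426552) = sqrt(19/16 + 426552) = sqrt(6824851/16) = sqrt(6824851)/4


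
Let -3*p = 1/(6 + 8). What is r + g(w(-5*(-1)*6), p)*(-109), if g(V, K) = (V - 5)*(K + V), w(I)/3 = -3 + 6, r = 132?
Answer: -79414/21 ≈ -3781.6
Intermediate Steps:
p = -1/42 (p = -1/(3*(6 + 8)) = -⅓/14 = -⅓*1/14 = -1/42 ≈ -0.023810)
w(I) = 9 (w(I) = 3*(-3 + 6) = 3*3 = 9)
g(V, K) = (-5 + V)*(K + V)
r + g(w(-5*(-1)*6), p)*(-109) = 132 + (9² - 5*(-1/42) - 5*9 - 1/42*9)*(-109) = 132 + (81 + 5/42 - 45 - 3/14)*(-109) = 132 + (754/21)*(-109) = 132 - 82186/21 = -79414/21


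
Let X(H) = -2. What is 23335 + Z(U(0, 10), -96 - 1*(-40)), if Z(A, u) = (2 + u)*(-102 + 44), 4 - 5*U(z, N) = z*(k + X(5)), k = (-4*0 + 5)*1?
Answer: 26467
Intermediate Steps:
k = 5 (k = (0 + 5)*1 = 5*1 = 5)
U(z, N) = ⅘ - 3*z/5 (U(z, N) = ⅘ - z*(5 - 2)/5 = ⅘ - z*3/5 = ⅘ - 3*z/5)
Z(A, u) = -116 - 58*u (Z(A, u) = (2 + u)*(-58) = -116 - 58*u)
23335 + Z(U(0, 10), -96 - 1*(-40)) = 23335 + (-116 - 58*(-96 - 1*(-40))) = 23335 + (-116 - 58*(-96 + 40)) = 23335 + (-116 - 58*(-56)) = 23335 + (-116 + 3248) = 23335 + 3132 = 26467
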